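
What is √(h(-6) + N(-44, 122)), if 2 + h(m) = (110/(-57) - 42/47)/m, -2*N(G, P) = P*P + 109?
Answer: 5*I*√8610186338/5358 ≈ 86.591*I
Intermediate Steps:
N(G, P) = -109/2 - P²/2 (N(G, P) = -(P*P + 109)/2 = -(P² + 109)/2 = -(109 + P²)/2 = -109/2 - P²/2)
h(m) = -2 - 7564/(2679*m) (h(m) = -2 + (110/(-57) - 42/47)/m = -2 + (110*(-1/57) - 42*1/47)/m = -2 + (-110/57 - 42/47)/m = -2 - 7564/(2679*m))
√(h(-6) + N(-44, 122)) = √((-2 - 7564/2679/(-6)) + (-109/2 - ½*122²)) = √((-2 - 7564/2679*(-⅙)) + (-109/2 - ½*14884)) = √((-2 + 3782/8037) + (-109/2 - 7442)) = √(-12292/8037 - 14993/2) = √(-120523325/16074) = 5*I*√8610186338/5358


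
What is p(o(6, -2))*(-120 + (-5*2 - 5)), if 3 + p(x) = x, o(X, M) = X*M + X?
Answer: 1215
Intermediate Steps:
o(X, M) = X + M*X (o(X, M) = M*X + X = X + M*X)
p(x) = -3 + x
p(o(6, -2))*(-120 + (-5*2 - 5)) = (-3 + 6*(1 - 2))*(-120 + (-5*2 - 5)) = (-3 + 6*(-1))*(-120 + (-10 - 5)) = (-3 - 6)*(-120 - 15) = -9*(-135) = 1215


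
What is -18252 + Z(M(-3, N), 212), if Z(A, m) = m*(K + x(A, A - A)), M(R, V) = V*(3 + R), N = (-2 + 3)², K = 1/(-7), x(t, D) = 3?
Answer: -123524/7 ≈ -17646.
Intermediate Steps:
K = -⅐ ≈ -0.14286
N = 1 (N = 1² = 1)
Z(A, m) = 20*m/7 (Z(A, m) = m*(-⅐ + 3) = m*(20/7) = 20*m/7)
-18252 + Z(M(-3, N), 212) = -18252 + (20/7)*212 = -18252 + 4240/7 = -123524/7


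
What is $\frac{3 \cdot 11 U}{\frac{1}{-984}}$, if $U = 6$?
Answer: $-194832$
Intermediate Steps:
$\frac{3 \cdot 11 U}{\frac{1}{-984}} = \frac{3 \cdot 11 \cdot 6}{\frac{1}{-984}} = \frac{33 \cdot 6}{- \frac{1}{984}} = 198 \left(-984\right) = -194832$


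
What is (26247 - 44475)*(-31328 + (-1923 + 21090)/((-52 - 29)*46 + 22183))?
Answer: 10539461116212/18457 ≈ 5.7103e+8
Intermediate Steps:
(26247 - 44475)*(-31328 + (-1923 + 21090)/((-52 - 29)*46 + 22183)) = -18228*(-31328 + 19167/(-81*46 + 22183)) = -18228*(-31328 + 19167/(-3726 + 22183)) = -18228*(-31328 + 19167/18457) = -18228*(-578201729/18457) = 10539461116212/18457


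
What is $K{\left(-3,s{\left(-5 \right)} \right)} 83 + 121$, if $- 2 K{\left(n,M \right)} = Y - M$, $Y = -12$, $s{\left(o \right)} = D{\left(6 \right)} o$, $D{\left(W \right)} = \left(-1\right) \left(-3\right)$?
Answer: $- \frac{7}{2} \approx -3.5$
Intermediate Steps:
$D{\left(W \right)} = 3$
$s{\left(o \right)} = 3 o$
$K{\left(n,M \right)} = 6 + \frac{M}{2}$ ($K{\left(n,M \right)} = - \frac{-12 - M}{2} = 6 + \frac{M}{2}$)
$K{\left(-3,s{\left(-5 \right)} \right)} 83 + 121 = \left(6 + \frac{3 \left(-5\right)}{2}\right) 83 + 121 = \left(6 + \frac{1}{2} \left(-15\right)\right) 83 + 121 = \left(6 - \frac{15}{2}\right) 83 + 121 = \left(- \frac{3}{2}\right) 83 + 121 = - \frac{249}{2} + 121 = - \frac{7}{2}$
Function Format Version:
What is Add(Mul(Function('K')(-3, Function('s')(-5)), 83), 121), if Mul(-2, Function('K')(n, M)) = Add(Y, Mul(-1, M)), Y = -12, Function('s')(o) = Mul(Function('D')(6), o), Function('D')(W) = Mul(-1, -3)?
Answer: Rational(-7, 2) ≈ -3.5000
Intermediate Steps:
Function('D')(W) = 3
Function('s')(o) = Mul(3, o)
Function('K')(n, M) = Add(6, Mul(Rational(1, 2), M)) (Function('K')(n, M) = Mul(Rational(-1, 2), Add(-12, Mul(-1, M))) = Add(6, Mul(Rational(1, 2), M)))
Add(Mul(Function('K')(-3, Function('s')(-5)), 83), 121) = Add(Mul(Add(6, Mul(Rational(1, 2), Mul(3, -5))), 83), 121) = Add(Mul(Add(6, Mul(Rational(1, 2), -15)), 83), 121) = Add(Mul(Add(6, Rational(-15, 2)), 83), 121) = Add(Mul(Rational(-3, 2), 83), 121) = Add(Rational(-249, 2), 121) = Rational(-7, 2)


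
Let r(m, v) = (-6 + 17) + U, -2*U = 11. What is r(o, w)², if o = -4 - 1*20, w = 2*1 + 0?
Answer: 121/4 ≈ 30.250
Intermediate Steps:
w = 2 (w = 2 + 0 = 2)
U = -11/2 (U = -½*11 = -11/2 ≈ -5.5000)
o = -24 (o = -4 - 20 = -24)
r(m, v) = 11/2 (r(m, v) = (-6 + 17) - 11/2 = 11 - 11/2 = 11/2)
r(o, w)² = (11/2)² = 121/4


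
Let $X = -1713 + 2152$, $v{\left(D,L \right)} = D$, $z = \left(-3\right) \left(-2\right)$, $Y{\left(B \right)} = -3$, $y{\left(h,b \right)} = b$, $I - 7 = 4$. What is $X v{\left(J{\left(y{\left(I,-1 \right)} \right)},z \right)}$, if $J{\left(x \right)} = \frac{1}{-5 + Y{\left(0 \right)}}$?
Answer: $- \frac{439}{8} \approx -54.875$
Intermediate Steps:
$I = 11$ ($I = 7 + 4 = 11$)
$J{\left(x \right)} = - \frac{1}{8}$ ($J{\left(x \right)} = \frac{1}{-5 - 3} = \frac{1}{-8} = - \frac{1}{8}$)
$z = 6$
$X = 439$
$X v{\left(J{\left(y{\left(I,-1 \right)} \right)},z \right)} = 439 \left(- \frac{1}{8}\right) = - \frac{439}{8}$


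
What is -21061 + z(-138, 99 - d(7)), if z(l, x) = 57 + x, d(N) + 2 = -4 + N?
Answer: -20906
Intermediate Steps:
d(N) = -6 + N (d(N) = -2 + (-4 + N) = -6 + N)
-21061 + z(-138, 99 - d(7)) = -21061 + (57 + (99 - (-6 + 7))) = -21061 + (57 + (99 - 1*1)) = -21061 + (57 + (99 - 1)) = -21061 + (57 + 98) = -21061 + 155 = -20906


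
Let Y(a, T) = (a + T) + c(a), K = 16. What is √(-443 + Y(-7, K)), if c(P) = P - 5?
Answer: I*√446 ≈ 21.119*I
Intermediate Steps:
c(P) = -5 + P
Y(a, T) = -5 + T + 2*a (Y(a, T) = (a + T) + (-5 + a) = (T + a) + (-5 + a) = -5 + T + 2*a)
√(-443 + Y(-7, K)) = √(-443 + (-5 + 16 + 2*(-7))) = √(-443 + (-5 + 16 - 14)) = √(-443 - 3) = √(-446) = I*√446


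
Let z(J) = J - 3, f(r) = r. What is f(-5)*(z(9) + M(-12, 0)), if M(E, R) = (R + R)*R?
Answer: -30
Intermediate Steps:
M(E, R) = 2*R² (M(E, R) = (2*R)*R = 2*R²)
z(J) = -3 + J
f(-5)*(z(9) + M(-12, 0)) = -5*((-3 + 9) + 2*0²) = -5*(6 + 2*0) = -5*(6 + 0) = -5*6 = -30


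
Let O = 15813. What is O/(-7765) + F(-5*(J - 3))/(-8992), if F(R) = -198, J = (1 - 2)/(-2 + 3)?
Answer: -70326513/34911440 ≈ -2.0144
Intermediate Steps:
J = -1 (J = -1/1 = -1*1 = -1)
O/(-7765) + F(-5*(J - 3))/(-8992) = 15813/(-7765) - 198/(-8992) = 15813*(-1/7765) - 198*(-1/8992) = -15813/7765 + 99/4496 = -70326513/34911440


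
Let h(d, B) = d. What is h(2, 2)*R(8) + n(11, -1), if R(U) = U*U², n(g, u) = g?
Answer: 1035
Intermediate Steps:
R(U) = U³
h(2, 2)*R(8) + n(11, -1) = 2*8³ + 11 = 2*512 + 11 = 1024 + 11 = 1035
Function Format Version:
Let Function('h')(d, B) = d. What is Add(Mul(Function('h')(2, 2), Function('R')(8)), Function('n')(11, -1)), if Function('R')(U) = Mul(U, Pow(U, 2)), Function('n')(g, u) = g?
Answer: 1035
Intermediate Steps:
Function('R')(U) = Pow(U, 3)
Add(Mul(Function('h')(2, 2), Function('R')(8)), Function('n')(11, -1)) = Add(Mul(2, Pow(8, 3)), 11) = Add(Mul(2, 512), 11) = Add(1024, 11) = 1035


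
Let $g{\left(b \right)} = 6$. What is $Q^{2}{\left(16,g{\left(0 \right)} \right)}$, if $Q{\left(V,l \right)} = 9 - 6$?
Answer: $9$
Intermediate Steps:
$Q{\left(V,l \right)} = 3$
$Q^{2}{\left(16,g{\left(0 \right)} \right)} = 3^{2} = 9$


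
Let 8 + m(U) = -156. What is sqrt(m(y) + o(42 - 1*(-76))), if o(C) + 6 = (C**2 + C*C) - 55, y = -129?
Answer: sqrt(27623) ≈ 166.20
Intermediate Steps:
o(C) = -61 + 2*C**2 (o(C) = -6 + ((C**2 + C*C) - 55) = -6 + ((C**2 + C**2) - 55) = -6 + (2*C**2 - 55) = -6 + (-55 + 2*C**2) = -61 + 2*C**2)
m(U) = -164 (m(U) = -8 - 156 = -164)
sqrt(m(y) + o(42 - 1*(-76))) = sqrt(-164 + (-61 + 2*(42 - 1*(-76))**2)) = sqrt(-164 + (-61 + 2*(42 + 76)**2)) = sqrt(-164 + (-61 + 2*118**2)) = sqrt(-164 + (-61 + 2*13924)) = sqrt(-164 + (-61 + 27848)) = sqrt(-164 + 27787) = sqrt(27623)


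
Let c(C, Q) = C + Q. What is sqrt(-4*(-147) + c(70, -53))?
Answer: 11*sqrt(5) ≈ 24.597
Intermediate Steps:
sqrt(-4*(-147) + c(70, -53)) = sqrt(-4*(-147) + (70 - 53)) = sqrt(588 + 17) = sqrt(605) = 11*sqrt(5)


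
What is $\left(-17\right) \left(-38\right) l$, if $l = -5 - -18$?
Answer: $8398$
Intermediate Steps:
$l = 13$ ($l = -5 + 18 = 13$)
$\left(-17\right) \left(-38\right) l = \left(-17\right) \left(-38\right) 13 = 646 \cdot 13 = 8398$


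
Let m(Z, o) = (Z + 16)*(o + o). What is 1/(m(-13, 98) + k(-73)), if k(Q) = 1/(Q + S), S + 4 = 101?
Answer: 24/14113 ≈ 0.0017006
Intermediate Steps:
m(Z, o) = 2*o*(16 + Z) (m(Z, o) = (16 + Z)*(2*o) = 2*o*(16 + Z))
S = 97 (S = -4 + 101 = 97)
k(Q) = 1/(97 + Q) (k(Q) = 1/(Q + 97) = 1/(97 + Q))
1/(m(-13, 98) + k(-73)) = 1/(2*98*(16 - 13) + 1/(97 - 73)) = 1/(2*98*3 + 1/24) = 1/(588 + 1/24) = 1/(14113/24) = 24/14113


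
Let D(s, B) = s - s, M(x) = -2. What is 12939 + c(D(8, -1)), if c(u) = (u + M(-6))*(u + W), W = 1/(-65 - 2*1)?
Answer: 866915/67 ≈ 12939.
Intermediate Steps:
W = -1/67 (W = 1/(-65 - 2) = 1/(-67) = -1/67 ≈ -0.014925)
D(s, B) = 0
c(u) = (-2 + u)*(-1/67 + u) (c(u) = (u - 2)*(u - 1/67) = (-2 + u)*(-1/67 + u))
12939 + c(D(8, -1)) = 12939 + (2/67 + 0² - 135/67*0) = 12939 + (2/67 + 0 + 0) = 12939 + 2/67 = 866915/67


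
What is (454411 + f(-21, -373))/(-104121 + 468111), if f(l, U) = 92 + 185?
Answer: 227344/181995 ≈ 1.2492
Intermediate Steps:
f(l, U) = 277
(454411 + f(-21, -373))/(-104121 + 468111) = (454411 + 277)/(-104121 + 468111) = 454688/363990 = 454688*(1/363990) = 227344/181995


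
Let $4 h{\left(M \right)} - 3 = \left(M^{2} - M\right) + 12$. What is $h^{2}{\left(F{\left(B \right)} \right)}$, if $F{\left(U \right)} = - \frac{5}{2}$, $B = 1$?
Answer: $\frac{9025}{256} \approx 35.254$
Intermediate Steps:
$F{\left(U \right)} = - \frac{5}{2}$ ($F{\left(U \right)} = \left(-5\right) \frac{1}{2} = - \frac{5}{2}$)
$h{\left(M \right)} = \frac{15}{4} - \frac{M}{4} + \frac{M^{2}}{4}$ ($h{\left(M \right)} = \frac{3}{4} + \frac{\left(M^{2} - M\right) + 12}{4} = \frac{3}{4} + \frac{12 + M^{2} - M}{4} = \frac{3}{4} + \left(3 - \frac{M}{4} + \frac{M^{2}}{4}\right) = \frac{15}{4} - \frac{M}{4} + \frac{M^{2}}{4}$)
$h^{2}{\left(F{\left(B \right)} \right)} = \left(\frac{15}{4} - - \frac{5}{8} + \frac{\left(- \frac{5}{2}\right)^{2}}{4}\right)^{2} = \left(\frac{15}{4} + \frac{5}{8} + \frac{1}{4} \cdot \frac{25}{4}\right)^{2} = \left(\frac{15}{4} + \frac{5}{8} + \frac{25}{16}\right)^{2} = \left(\frac{95}{16}\right)^{2} = \frac{9025}{256}$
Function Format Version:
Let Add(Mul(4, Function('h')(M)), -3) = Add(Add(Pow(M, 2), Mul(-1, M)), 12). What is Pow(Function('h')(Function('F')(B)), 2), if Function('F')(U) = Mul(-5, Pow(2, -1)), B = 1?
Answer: Rational(9025, 256) ≈ 35.254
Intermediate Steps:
Function('F')(U) = Rational(-5, 2) (Function('F')(U) = Mul(-5, Rational(1, 2)) = Rational(-5, 2))
Function('h')(M) = Add(Rational(15, 4), Mul(Rational(-1, 4), M), Mul(Rational(1, 4), Pow(M, 2))) (Function('h')(M) = Add(Rational(3, 4), Mul(Rational(1, 4), Add(Add(Pow(M, 2), Mul(-1, M)), 12))) = Add(Rational(3, 4), Mul(Rational(1, 4), Add(12, Pow(M, 2), Mul(-1, M)))) = Add(Rational(3, 4), Add(3, Mul(Rational(-1, 4), M), Mul(Rational(1, 4), Pow(M, 2)))) = Add(Rational(15, 4), Mul(Rational(-1, 4), M), Mul(Rational(1, 4), Pow(M, 2))))
Pow(Function('h')(Function('F')(B)), 2) = Pow(Add(Rational(15, 4), Mul(Rational(-1, 4), Rational(-5, 2)), Mul(Rational(1, 4), Pow(Rational(-5, 2), 2))), 2) = Pow(Add(Rational(15, 4), Rational(5, 8), Mul(Rational(1, 4), Rational(25, 4))), 2) = Pow(Add(Rational(15, 4), Rational(5, 8), Rational(25, 16)), 2) = Pow(Rational(95, 16), 2) = Rational(9025, 256)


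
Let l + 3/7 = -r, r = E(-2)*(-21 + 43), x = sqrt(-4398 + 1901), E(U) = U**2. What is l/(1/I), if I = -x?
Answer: 619*I*sqrt(2497)/7 ≈ 4418.8*I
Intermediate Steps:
x = I*sqrt(2497) (x = sqrt(-2497) = I*sqrt(2497) ≈ 49.97*I)
r = 88 (r = (-2)**2*(-21 + 43) = 4*22 = 88)
I = -I*sqrt(2497) ≈ -49.97*I
l = -619/7 (l = -3/7 - 1*88 = -3/7 - 88 = -619/7 ≈ -88.429)
l/(1/I) = -619*(-I*sqrt(2497))/7 = -(-619)*I*sqrt(2497)/7 = 619*I*sqrt(2497)/7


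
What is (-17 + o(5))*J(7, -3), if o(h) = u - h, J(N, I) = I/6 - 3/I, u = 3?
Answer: -19/2 ≈ -9.5000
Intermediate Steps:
J(N, I) = -3/I + I/6 (J(N, I) = I*(1/6) - 3/I = I/6 - 3/I = -3/I + I/6)
o(h) = 3 - h
(-17 + o(5))*J(7, -3) = (-17 + (3 - 1*5))*(-3/(-3) + (1/6)*(-3)) = (-17 + (3 - 5))*(-3*(-1/3) - 1/2) = (-17 - 2)*(1 - 1/2) = -19*1/2 = -19/2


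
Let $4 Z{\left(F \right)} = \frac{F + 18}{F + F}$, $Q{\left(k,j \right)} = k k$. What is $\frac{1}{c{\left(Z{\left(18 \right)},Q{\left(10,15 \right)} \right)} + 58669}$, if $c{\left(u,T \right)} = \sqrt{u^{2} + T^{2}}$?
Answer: $\frac{938704}{55072664975} - \frac{4 \sqrt{160001}}{55072664975} \approx 1.7016 \cdot 10^{-5}$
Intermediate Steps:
$Q{\left(k,j \right)} = k^{2}$
$Z{\left(F \right)} = \frac{18 + F}{8 F}$ ($Z{\left(F \right)} = \frac{\left(F + 18\right) \frac{1}{F + F}}{4} = \frac{\left(18 + F\right) \frac{1}{2 F}}{4} = \frac{\frac{1}{2} \frac{1}{F} \left(18 + F\right)}{4} = \frac{18 + F}{8 F}$)
$c{\left(u,T \right)} = \sqrt{T^{2} + u^{2}}$
$\frac{1}{c{\left(Z{\left(18 \right)},Q{\left(10,15 \right)} \right)} + 58669} = \frac{1}{\sqrt{\left(10^{2}\right)^{2} + \left(\frac{18 + 18}{8 \cdot 18}\right)^{2}} + 58669} = \frac{1}{\sqrt{100^{2} + \left(\frac{1}{8} \cdot \frac{1}{18} \cdot 36\right)^{2}} + 58669} = \frac{1}{\sqrt{10000 + \left(\frac{1}{4}\right)^{2}} + 58669} = \frac{1}{\sqrt{10000 + \frac{1}{16}} + 58669} = \frac{1}{\sqrt{\frac{160001}{16}} + 58669} = \frac{1}{\frac{\sqrt{160001}}{4} + 58669} = \frac{1}{58669 + \frac{\sqrt{160001}}{4}}$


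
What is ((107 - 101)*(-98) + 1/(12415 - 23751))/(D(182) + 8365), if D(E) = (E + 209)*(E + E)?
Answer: -6665569/1708210504 ≈ -0.0039021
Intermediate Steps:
D(E) = 2*E*(209 + E) (D(E) = (209 + E)*(2*E) = 2*E*(209 + E))
((107 - 101)*(-98) + 1/(12415 - 23751))/(D(182) + 8365) = ((107 - 101)*(-98) + 1/(12415 - 23751))/(2*182*(209 + 182) + 8365) = (6*(-98) + 1/(-11336))/(2*182*391 + 8365) = (-588 - 1/11336)/(142324 + 8365) = -6665569/11336/150689 = -6665569/11336*1/150689 = -6665569/1708210504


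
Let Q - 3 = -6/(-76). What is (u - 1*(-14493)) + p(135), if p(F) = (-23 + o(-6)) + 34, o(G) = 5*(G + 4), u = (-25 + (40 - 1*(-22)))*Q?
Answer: 555101/38 ≈ 14608.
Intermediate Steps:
Q = 117/38 (Q = 3 - 6/(-76) = 3 - 6*(-1/76) = 3 + 3/38 = 117/38 ≈ 3.0789)
u = 4329/38 (u = (-25 + (40 - 1*(-22)))*(117/38) = (-25 + (40 + 22))*(117/38) = (-25 + 62)*(117/38) = 37*(117/38) = 4329/38 ≈ 113.92)
o(G) = 20 + 5*G (o(G) = 5*(4 + G) = 20 + 5*G)
p(F) = 1 (p(F) = (-23 + (20 + 5*(-6))) + 34 = (-23 + (20 - 30)) + 34 = (-23 - 10) + 34 = -33 + 34 = 1)
(u - 1*(-14493)) + p(135) = (4329/38 - 1*(-14493)) + 1 = (4329/38 + 14493) + 1 = 555063/38 + 1 = 555101/38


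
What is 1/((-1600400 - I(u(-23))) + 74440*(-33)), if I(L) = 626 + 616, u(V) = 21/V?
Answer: -1/4058162 ≈ -2.4642e-7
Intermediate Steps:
I(L) = 1242
1/((-1600400 - I(u(-23))) + 74440*(-33)) = 1/((-1600400 - 1*1242) + 74440*(-33)) = 1/((-1600400 - 1242) - 2456520) = 1/(-1601642 - 2456520) = 1/(-4058162) = -1/4058162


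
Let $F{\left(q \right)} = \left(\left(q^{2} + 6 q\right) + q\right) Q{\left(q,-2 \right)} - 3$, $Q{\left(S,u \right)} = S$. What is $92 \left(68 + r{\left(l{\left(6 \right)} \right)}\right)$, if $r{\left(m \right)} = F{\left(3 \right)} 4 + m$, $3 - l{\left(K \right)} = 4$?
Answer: $38180$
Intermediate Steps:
$F{\left(q \right)} = -3 + q \left(q^{2} + 7 q\right)$ ($F{\left(q \right)} = \left(\left(q^{2} + 6 q\right) + q\right) q - 3 = \left(q^{2} + 7 q\right) q - 3 = q \left(q^{2} + 7 q\right) - 3 = -3 + q \left(q^{2} + 7 q\right)$)
$l{\left(K \right)} = -1$ ($l{\left(K \right)} = 3 - 4 = -1$)
$r{\left(m \right)} = 348 + m$ ($r{\left(m \right)} = \left(-3 + 3^{3} + 7 \cdot 3^{2}\right) 4 + m = \left(-3 + 27 + 7 \cdot 9\right) 4 + m = \left(-3 + 27 + 63\right) 4 + m = 87 \cdot 4 + m = 348 + m$)
$92 \left(68 + r{\left(l{\left(6 \right)} \right)}\right) = 92 \left(68 + \left(348 - 1\right)\right) = 92 \left(68 + 347\right) = 92 \cdot 415 = 38180$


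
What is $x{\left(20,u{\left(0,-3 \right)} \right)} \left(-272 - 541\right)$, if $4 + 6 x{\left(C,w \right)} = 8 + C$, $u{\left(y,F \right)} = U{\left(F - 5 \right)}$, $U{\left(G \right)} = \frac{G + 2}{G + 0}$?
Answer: $-3252$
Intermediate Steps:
$U{\left(G \right)} = \frac{2 + G}{G}$
$u{\left(y,F \right)} = \frac{-3 + F}{-5 + F}$ ($u{\left(y,F \right)} = \frac{2 + \left(F - 5\right)}{F - 5} = \frac{2 + \left(-5 + F\right)}{-5 + F} = \frac{-3 + F}{-5 + F}$)
$x{\left(C,w \right)} = \frac{2}{3} + \frac{C}{6}$ ($x{\left(C,w \right)} = - \frac{2}{3} + \frac{8 + C}{6} = - \frac{2}{3} + \left(\frac{4}{3} + \frac{C}{6}\right) = \frac{2}{3} + \frac{C}{6}$)
$x{\left(20,u{\left(0,-3 \right)} \right)} \left(-272 - 541\right) = \left(\frac{2}{3} + \frac{1}{6} \cdot 20\right) \left(-272 - 541\right) = \left(\frac{2}{3} + \frac{10}{3}\right) \left(-813\right) = 4 \left(-813\right) = -3252$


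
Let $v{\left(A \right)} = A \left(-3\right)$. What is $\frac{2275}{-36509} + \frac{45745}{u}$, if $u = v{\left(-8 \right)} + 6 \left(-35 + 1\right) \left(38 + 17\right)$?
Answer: $- \frac{1695575105}{408754764} \approx -4.1481$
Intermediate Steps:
$v{\left(A \right)} = - 3 A$
$u = -11196$ ($u = \left(-3\right) \left(-8\right) + 6 \left(-35 + 1\right) \left(38 + 17\right) = 24 + 6 \left(\left(-34\right) 55\right) = 24 + 6 \left(-1870\right) = 24 - 11220 = -11196$)
$\frac{2275}{-36509} + \frac{45745}{u} = \frac{2275}{-36509} + \frac{45745}{-11196} = 2275 \left(- \frac{1}{36509}\right) + 45745 \left(- \frac{1}{11196}\right) = - \frac{2275}{36509} - \frac{45745}{11196} = - \frac{1695575105}{408754764}$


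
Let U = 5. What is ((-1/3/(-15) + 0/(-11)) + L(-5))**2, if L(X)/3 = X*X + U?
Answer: 16410601/2025 ≈ 8104.0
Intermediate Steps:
L(X) = 15 + 3*X**2 (L(X) = 3*(X*X + 5) = 3*(X**2 + 5) = 3*(5 + X**2) = 15 + 3*X**2)
((-1/3/(-15) + 0/(-11)) + L(-5))**2 = ((-1/3/(-15) + 0/(-11)) + (15 + 3*(-5)**2))**2 = ((-1*1/3*(-1/15) + 0*(-1/11)) + (15 + 3*25))**2 = ((-1/3*(-1/15) + 0) + (15 + 75))**2 = ((1/45 + 0) + 90)**2 = (1/45 + 90)**2 = (4051/45)**2 = 16410601/2025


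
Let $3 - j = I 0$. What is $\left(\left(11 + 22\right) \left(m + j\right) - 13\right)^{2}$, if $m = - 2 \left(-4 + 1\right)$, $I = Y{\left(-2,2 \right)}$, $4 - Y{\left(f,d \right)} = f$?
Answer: $80656$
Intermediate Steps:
$Y{\left(f,d \right)} = 4 - f$
$I = 6$ ($I = 4 - -2 = 4 + 2 = 6$)
$m = 6$ ($m = \left(-2\right) \left(-3\right) = 6$)
$j = 3$ ($j = 3 - 6 \cdot 0 = 3 - 0 = 3 + 0 = 3$)
$\left(\left(11 + 22\right) \left(m + j\right) - 13\right)^{2} = \left(\left(11 + 22\right) \left(6 + 3\right) - 13\right)^{2} = \left(33 \cdot 9 - 13\right)^{2} = \left(297 - 13\right)^{2} = 284^{2} = 80656$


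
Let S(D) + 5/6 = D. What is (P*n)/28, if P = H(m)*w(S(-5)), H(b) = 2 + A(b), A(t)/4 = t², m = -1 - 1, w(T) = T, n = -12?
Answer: 45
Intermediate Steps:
S(D) = -⅚ + D
m = -2
A(t) = 4*t²
H(b) = 2 + 4*b²
P = -105 (P = (2 + 4*(-2)²)*(-⅚ - 5) = (2 + 4*4)*(-35/6) = (2 + 16)*(-35/6) = 18*(-35/6) = -105)
(P*n)/28 = -105*(-12)/28 = 1260*(1/28) = 45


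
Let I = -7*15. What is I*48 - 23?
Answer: -5063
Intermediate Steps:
I = -105
I*48 - 23 = -105*48 - 23 = -5040 - 23 = -5063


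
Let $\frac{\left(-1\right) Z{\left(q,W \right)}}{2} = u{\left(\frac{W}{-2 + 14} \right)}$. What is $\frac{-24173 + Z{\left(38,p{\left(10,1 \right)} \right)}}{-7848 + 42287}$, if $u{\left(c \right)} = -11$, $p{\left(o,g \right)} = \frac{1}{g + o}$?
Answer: $- \frac{24151}{34439} \approx -0.70127$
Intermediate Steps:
$Z{\left(q,W \right)} = 22$ ($Z{\left(q,W \right)} = \left(-2\right) \left(-11\right) = 22$)
$\frac{-24173 + Z{\left(38,p{\left(10,1 \right)} \right)}}{-7848 + 42287} = \frac{-24173 + 22}{-7848 + 42287} = - \frac{24151}{34439}$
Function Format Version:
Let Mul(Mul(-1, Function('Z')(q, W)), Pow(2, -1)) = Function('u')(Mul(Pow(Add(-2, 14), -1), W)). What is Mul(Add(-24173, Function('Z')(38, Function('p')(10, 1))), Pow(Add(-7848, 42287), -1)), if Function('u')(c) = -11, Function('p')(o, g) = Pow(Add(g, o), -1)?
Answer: Rational(-24151, 34439) ≈ -0.70127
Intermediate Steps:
Function('Z')(q, W) = 22 (Function('Z')(q, W) = Mul(-2, -11) = 22)
Mul(Add(-24173, Function('Z')(38, Function('p')(10, 1))), Pow(Add(-7848, 42287), -1)) = Mul(Add(-24173, 22), Pow(Add(-7848, 42287), -1)) = Mul(-24151, Pow(34439, -1)) = Mul(-24151, Rational(1, 34439)) = Rational(-24151, 34439)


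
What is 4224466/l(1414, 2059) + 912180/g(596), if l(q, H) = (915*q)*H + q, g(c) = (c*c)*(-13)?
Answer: -11588941333049/59142491685004 ≈ -0.19595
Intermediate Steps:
g(c) = -13*c² (g(c) = c²*(-13) = -13*c²)
l(q, H) = q + 915*H*q (l(q, H) = 915*H*q + q = q + 915*H*q)
4224466/l(1414, 2059) + 912180/g(596) = 4224466/((1414*(1 + 915*2059))) + 912180/((-13*596²)) = 4224466/((1414*(1 + 1883985))) + 912180/((-13*355216)) = 4224466/((1414*1883986)) + 912180/(-4617808) = 4224466/2663956204 + 912180*(-1/4617808) = 4224466*(1/2663956204) - 228045/1154452 = 2112233/1331978102 - 228045/1154452 = -11588941333049/59142491685004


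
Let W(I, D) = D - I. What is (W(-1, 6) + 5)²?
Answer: 144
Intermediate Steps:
(W(-1, 6) + 5)² = ((6 - 1*(-1)) + 5)² = ((6 + 1) + 5)² = (7 + 5)² = 12² = 144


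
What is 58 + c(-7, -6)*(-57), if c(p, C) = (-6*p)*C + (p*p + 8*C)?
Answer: 14365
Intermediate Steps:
c(p, C) = p² + 8*C - 6*C*p (c(p, C) = -6*C*p + (p² + 8*C) = p² + 8*C - 6*C*p)
58 + c(-7, -6)*(-57) = 58 + ((-7)² + 8*(-6) - 6*(-6)*(-7))*(-57) = 58 + (49 - 48 - 252)*(-57) = 58 - 251*(-57) = 58 + 14307 = 14365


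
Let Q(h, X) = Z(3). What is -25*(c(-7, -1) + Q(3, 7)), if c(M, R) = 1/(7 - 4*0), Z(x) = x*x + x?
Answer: -2125/7 ≈ -303.57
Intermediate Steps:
Z(x) = x + x² (Z(x) = x² + x = x + x²)
Q(h, X) = 12 (Q(h, X) = 3*(1 + 3) = 3*4 = 12)
c(M, R) = ⅐ (c(M, R) = 1/(7 + 0) = 1/7 = ⅐)
-25*(c(-7, -1) + Q(3, 7)) = -25*(⅐ + 12) = -25*85/7 = -2125/7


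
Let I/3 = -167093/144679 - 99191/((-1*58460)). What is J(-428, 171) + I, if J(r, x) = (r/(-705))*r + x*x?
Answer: 6912793874631067/238513748388 ≈ 28983.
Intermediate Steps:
J(r, x) = x**2 - r**2/705 (J(r, x) = (r*(-1/705))*r + x**2 = (-r/705)*r + x**2 = -r**2/705 + x**2 = x**2 - r**2/705)
I = 13747793727/8457934340 (I = 3*(-167093/144679 - 99191/((-1*58460))) = 3*(-167093*1/144679 - 99191/(-58460)) = 3*(-167093/144679 - 99191*(-1/58460)) = 3*(-167093/144679 + 99191/58460) = 3*(4582597909/8457934340) = 13747793727/8457934340 ≈ 1.6254)
J(-428, 171) + I = (171**2 - 1/705*(-428)**2) + 13747793727/8457934340 = (29241 - 1/705*183184) + 13747793727/8457934340 = (29241 - 183184/705) + 13747793727/8457934340 = 20431721/705 + 13747793727/8457934340 = 6912793874631067/238513748388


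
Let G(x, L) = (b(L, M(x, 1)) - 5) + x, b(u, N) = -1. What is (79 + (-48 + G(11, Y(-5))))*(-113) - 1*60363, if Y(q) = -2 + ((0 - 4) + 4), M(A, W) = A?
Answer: -64431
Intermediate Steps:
Y(q) = -2 (Y(q) = -2 + (-4 + 4) = -2 + 0 = -2)
G(x, L) = -6 + x (G(x, L) = (-1 - 5) + x = -6 + x)
(79 + (-48 + G(11, Y(-5))))*(-113) - 1*60363 = (79 + (-48 + (-6 + 11)))*(-113) - 1*60363 = (79 + (-48 + 5))*(-113) - 60363 = (79 - 43)*(-113) - 60363 = 36*(-113) - 60363 = -4068 - 60363 = -64431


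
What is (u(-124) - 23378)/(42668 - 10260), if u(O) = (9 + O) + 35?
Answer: -11729/16204 ≈ -0.72383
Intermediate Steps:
u(O) = 44 + O
(u(-124) - 23378)/(42668 - 10260) = ((44 - 124) - 23378)/(42668 - 10260) = (-80 - 23378)/32408 = -23458*1/32408 = -11729/16204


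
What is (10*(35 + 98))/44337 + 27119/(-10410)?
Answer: -132058867/51283130 ≈ -2.5751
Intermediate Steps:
(10*(35 + 98))/44337 + 27119/(-10410) = (10*133)*(1/44337) + 27119*(-1/10410) = 1330*(1/44337) - 27119/10410 = 1330/44337 - 27119/10410 = -132058867/51283130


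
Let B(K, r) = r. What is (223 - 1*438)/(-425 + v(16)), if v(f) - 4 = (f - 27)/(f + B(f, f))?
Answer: 6880/13483 ≈ 0.51027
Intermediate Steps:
v(f) = 4 + (-27 + f)/(2*f) (v(f) = 4 + (f - 27)/(f + f) = 4 + (-27 + f)/((2*f)) = 4 + (-27 + f)*(1/(2*f)) = 4 + (-27 + f)/(2*f))
(223 - 1*438)/(-425 + v(16)) = (223 - 1*438)/(-425 + (9/2)*(-3 + 16)/16) = (223 - 438)/(-425 + (9/2)*(1/16)*13) = -215/(-425 + 117/32) = -215/(-13483/32) = -32/13483*(-215) = 6880/13483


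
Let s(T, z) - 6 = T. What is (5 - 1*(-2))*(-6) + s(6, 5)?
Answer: -30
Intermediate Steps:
s(T, z) = 6 + T
(5 - 1*(-2))*(-6) + s(6, 5) = (5 - 1*(-2))*(-6) + (6 + 6) = (5 + 2)*(-6) + 12 = 7*(-6) + 12 = -42 + 12 = -30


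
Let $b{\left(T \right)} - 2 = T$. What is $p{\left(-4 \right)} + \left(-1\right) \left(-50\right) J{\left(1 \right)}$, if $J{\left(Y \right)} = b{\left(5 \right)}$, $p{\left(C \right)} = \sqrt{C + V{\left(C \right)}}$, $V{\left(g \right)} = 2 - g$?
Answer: $350 + \sqrt{2} \approx 351.41$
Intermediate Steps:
$b{\left(T \right)} = 2 + T$
$p{\left(C \right)} = \sqrt{2}$ ($p{\left(C \right)} = \sqrt{C - \left(-2 + C\right)} = \sqrt{2}$)
$J{\left(Y \right)} = 7$ ($J{\left(Y \right)} = 2 + 5 = 7$)
$p{\left(-4 \right)} + \left(-1\right) \left(-50\right) J{\left(1 \right)} = \sqrt{2} + \left(-1\right) \left(-50\right) 7 = \sqrt{2} + 50 \cdot 7 = \sqrt{2} + 350 = 350 + \sqrt{2}$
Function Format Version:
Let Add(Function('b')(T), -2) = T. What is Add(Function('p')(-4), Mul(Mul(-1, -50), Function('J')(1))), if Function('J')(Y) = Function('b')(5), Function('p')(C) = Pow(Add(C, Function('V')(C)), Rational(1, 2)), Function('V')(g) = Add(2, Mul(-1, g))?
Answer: Add(350, Pow(2, Rational(1, 2))) ≈ 351.41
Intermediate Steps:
Function('b')(T) = Add(2, T)
Function('p')(C) = Pow(2, Rational(1, 2)) (Function('p')(C) = Pow(Add(C, Add(2, Mul(-1, C))), Rational(1, 2)) = Pow(2, Rational(1, 2)))
Function('J')(Y) = 7 (Function('J')(Y) = Add(2, 5) = 7)
Add(Function('p')(-4), Mul(Mul(-1, -50), Function('J')(1))) = Add(Pow(2, Rational(1, 2)), Mul(Mul(-1, -50), 7)) = Add(Pow(2, Rational(1, 2)), Mul(50, 7)) = Add(Pow(2, Rational(1, 2)), 350) = Add(350, Pow(2, Rational(1, 2)))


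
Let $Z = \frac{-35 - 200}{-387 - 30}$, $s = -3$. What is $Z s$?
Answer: $- \frac{235}{139} \approx -1.6906$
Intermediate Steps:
$Z = \frac{235}{417}$ ($Z = - \frac{235}{-417} = \left(-235\right) \left(- \frac{1}{417}\right) = \frac{235}{417} \approx 0.56355$)
$Z s = \frac{235}{417} \left(-3\right) = - \frac{235}{139}$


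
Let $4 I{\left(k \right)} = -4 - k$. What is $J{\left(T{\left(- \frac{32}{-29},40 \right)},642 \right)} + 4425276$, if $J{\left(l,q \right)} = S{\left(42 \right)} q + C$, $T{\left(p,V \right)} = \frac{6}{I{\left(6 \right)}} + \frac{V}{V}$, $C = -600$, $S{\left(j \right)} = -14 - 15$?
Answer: $4406058$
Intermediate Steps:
$I{\left(k \right)} = -1 - \frac{k}{4}$ ($I{\left(k \right)} = \frac{-4 - k}{4} = -1 - \frac{k}{4}$)
$S{\left(j \right)} = -29$
$T{\left(p,V \right)} = - \frac{7}{5}$ ($T{\left(p,V \right)} = \frac{6}{-1 - \frac{3}{2}} + \frac{V}{V} = \frac{6}{-1 - \frac{3}{2}} + 1 = \frac{6}{- \frac{5}{2}} + 1 = 6 \left(- \frac{2}{5}\right) + 1 = - \frac{12}{5} + 1 = - \frac{7}{5}$)
$J{\left(l,q \right)} = -600 - 29 q$ ($J{\left(l,q \right)} = - 29 q - 600 = -600 - 29 q$)
$J{\left(T{\left(- \frac{32}{-29},40 \right)},642 \right)} + 4425276 = \left(-600 - 18618\right) + 4425276 = -19218 + 4425276 = 4406058$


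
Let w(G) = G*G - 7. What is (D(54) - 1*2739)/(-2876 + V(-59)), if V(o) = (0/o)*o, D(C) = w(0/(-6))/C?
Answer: 147913/155304 ≈ 0.95241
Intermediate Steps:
w(G) = -7 + G² (w(G) = G² - 7 = -7 + G²)
D(C) = -7/C (D(C) = (-7 + (0/(-6))²)/C = (-7 + (0*(-⅙))²)/C = (-7 + 0²)/C = (-7 + 0)/C = -7/C)
V(o) = 0 (V(o) = 0*o = 0)
(D(54) - 1*2739)/(-2876 + V(-59)) = (-7/54 - 1*2739)/(-2876 + 0) = (-7*1/54 - 2739)/(-2876) = (-7/54 - 2739)*(-1/2876) = -147913/54*(-1/2876) = 147913/155304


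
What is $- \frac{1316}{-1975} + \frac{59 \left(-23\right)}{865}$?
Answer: $- \frac{308347}{341675} \approx -0.90246$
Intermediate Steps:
$- \frac{1316}{-1975} + \frac{59 \left(-23\right)}{865} = \left(-1316\right) \left(- \frac{1}{1975}\right) - \frac{1357}{865} = \frac{1316}{1975} - \frac{1357}{865} = - \frac{308347}{341675}$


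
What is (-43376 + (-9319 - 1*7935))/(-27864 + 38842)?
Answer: -30315/5489 ≈ -5.5229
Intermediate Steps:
(-43376 + (-9319 - 1*7935))/(-27864 + 38842) = (-43376 + (-9319 - 7935))/10978 = (-43376 - 17254)*(1/10978) = -60630*1/10978 = -30315/5489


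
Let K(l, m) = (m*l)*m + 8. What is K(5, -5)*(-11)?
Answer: -1463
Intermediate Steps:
K(l, m) = 8 + l*m² (K(l, m) = (l*m)*m + 8 = l*m² + 8 = 8 + l*m²)
K(5, -5)*(-11) = (8 + 5*(-5)²)*(-11) = (8 + 5*25)*(-11) = (8 + 125)*(-11) = 133*(-11) = -1463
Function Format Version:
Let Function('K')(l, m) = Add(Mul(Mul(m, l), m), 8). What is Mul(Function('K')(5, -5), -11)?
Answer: -1463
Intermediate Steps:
Function('K')(l, m) = Add(8, Mul(l, Pow(m, 2))) (Function('K')(l, m) = Add(Mul(Mul(l, m), m), 8) = Add(Mul(l, Pow(m, 2)), 8) = Add(8, Mul(l, Pow(m, 2))))
Mul(Function('K')(5, -5), -11) = Mul(Add(8, Mul(5, Pow(-5, 2))), -11) = Mul(Add(8, Mul(5, 25)), -11) = Mul(Add(8, 125), -11) = Mul(133, -11) = -1463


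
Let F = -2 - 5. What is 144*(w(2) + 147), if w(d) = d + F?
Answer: 20448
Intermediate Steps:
F = -7
w(d) = -7 + d (w(d) = d - 7 = -7 + d)
144*(w(2) + 147) = 144*((-7 + 2) + 147) = 144*(-5 + 147) = 144*142 = 20448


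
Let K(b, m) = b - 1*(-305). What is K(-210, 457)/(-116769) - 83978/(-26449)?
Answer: 9803514427/3088423281 ≈ 3.1743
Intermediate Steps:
K(b, m) = 305 + b (K(b, m) = b + 305 = 305 + b)
K(-210, 457)/(-116769) - 83978/(-26449) = (305 - 210)/(-116769) - 83978/(-26449) = 95*(-1/116769) - 83978*(-1/26449) = -95/116769 + 83978/26449 = 9803514427/3088423281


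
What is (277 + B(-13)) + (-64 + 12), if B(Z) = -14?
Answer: 211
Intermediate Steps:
(277 + B(-13)) + (-64 + 12) = (277 - 14) + (-64 + 12) = 263 - 52 = 211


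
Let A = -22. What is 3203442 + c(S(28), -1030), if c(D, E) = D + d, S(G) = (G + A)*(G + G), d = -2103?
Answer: 3201675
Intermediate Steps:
S(G) = 2*G*(-22 + G) (S(G) = (G - 22)*(G + G) = (-22 + G)*(2*G) = 2*G*(-22 + G))
c(D, E) = -2103 + D (c(D, E) = D - 2103 = -2103 + D)
3203442 + c(S(28), -1030) = 3203442 + (-2103 + 2*28*(-22 + 28)) = 3203442 + (-2103 + 2*28*6) = 3203442 + (-2103 + 336) = 3203442 - 1767 = 3201675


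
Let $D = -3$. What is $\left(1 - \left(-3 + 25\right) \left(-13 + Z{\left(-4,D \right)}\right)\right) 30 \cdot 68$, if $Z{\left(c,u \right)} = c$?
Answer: $765000$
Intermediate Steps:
$\left(1 - \left(-3 + 25\right) \left(-13 + Z{\left(-4,D \right)}\right)\right) 30 \cdot 68 = \left(1 - \left(-3 + 25\right) \left(-13 - 4\right)\right) 30 \cdot 68 = \left(1 - 22 \left(-17\right)\right) 30 \cdot 68 = \left(1 - -374\right) 30 \cdot 68 = \left(1 + 374\right) 30 \cdot 68 = 375 \cdot 30 \cdot 68 = 11250 \cdot 68 = 765000$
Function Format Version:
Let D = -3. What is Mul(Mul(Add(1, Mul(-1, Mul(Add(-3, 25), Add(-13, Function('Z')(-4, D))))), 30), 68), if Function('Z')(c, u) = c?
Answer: 765000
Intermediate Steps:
Mul(Mul(Add(1, Mul(-1, Mul(Add(-3, 25), Add(-13, Function('Z')(-4, D))))), 30), 68) = Mul(Mul(Add(1, Mul(-1, Mul(Add(-3, 25), Add(-13, -4)))), 30), 68) = Mul(Mul(Add(1, Mul(-1, Mul(22, -17))), 30), 68) = Mul(Mul(Add(1, Mul(-1, -374)), 30), 68) = Mul(Mul(Add(1, 374), 30), 68) = Mul(Mul(375, 30), 68) = Mul(11250, 68) = 765000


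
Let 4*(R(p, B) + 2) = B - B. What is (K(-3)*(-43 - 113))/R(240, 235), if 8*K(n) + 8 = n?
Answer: -429/4 ≈ -107.25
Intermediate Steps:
R(p, B) = -2 (R(p, B) = -2 + (B - B)/4 = -2 + (¼)*0 = -2 + 0 = -2)
K(n) = -1 + n/8
(K(-3)*(-43 - 113))/R(240, 235) = ((-1 + (⅛)*(-3))*(-43 - 113))/(-2) = ((-1 - 3/8)*(-156))*(-½) = -11/8*(-156)*(-½) = (429/2)*(-½) = -429/4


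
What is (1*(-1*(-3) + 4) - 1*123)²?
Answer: 13456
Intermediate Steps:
(1*(-1*(-3) + 4) - 1*123)² = (1*(3 + 4) - 123)² = (1*7 - 123)² = (7 - 123)² = (-116)² = 13456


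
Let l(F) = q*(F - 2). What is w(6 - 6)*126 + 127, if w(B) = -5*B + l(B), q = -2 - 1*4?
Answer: 1639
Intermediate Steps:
q = -6 (q = -2 - 4 = -6)
l(F) = 12 - 6*F (l(F) = -6*(F - 2) = -6*(-2 + F) = 12 - 6*F)
w(B) = 12 - 11*B (w(B) = -5*B + (12 - 6*B) = 12 - 11*B)
w(6 - 6)*126 + 127 = (12 - 11*(6 - 6))*126 + 127 = (12 - 11*0)*126 + 127 = (12 + 0)*126 + 127 = 12*126 + 127 = 1512 + 127 = 1639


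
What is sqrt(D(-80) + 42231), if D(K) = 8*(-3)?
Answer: sqrt(42207) ≈ 205.44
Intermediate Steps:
D(K) = -24
sqrt(D(-80) + 42231) = sqrt(-24 + 42231) = sqrt(42207)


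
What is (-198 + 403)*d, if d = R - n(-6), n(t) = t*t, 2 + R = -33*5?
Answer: -41615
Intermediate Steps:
R = -167 (R = -2 - 33*5 = -2 - 165 = -167)
n(t) = t**2
d = -203 (d = -167 - 1*(-6)**2 = -167 - 1*36 = -167 - 36 = -203)
(-198 + 403)*d = (-198 + 403)*(-203) = 205*(-203) = -41615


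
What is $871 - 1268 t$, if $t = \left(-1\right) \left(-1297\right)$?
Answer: $-1643725$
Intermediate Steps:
$t = 1297$
$871 - 1268 t = 871 - 1644596 = -1643725$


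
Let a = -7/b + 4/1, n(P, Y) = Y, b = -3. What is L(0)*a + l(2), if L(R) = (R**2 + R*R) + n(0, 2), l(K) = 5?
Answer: 53/3 ≈ 17.667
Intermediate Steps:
a = 19/3 (a = -7/(-3) + 4/1 = -7*(-1/3) + 4*1 = 7/3 + 4 = 19/3 ≈ 6.3333)
L(R) = 2 + 2*R**2 (L(R) = (R**2 + R*R) + 2 = (R**2 + R**2) + 2 = 2*R**2 + 2 = 2 + 2*R**2)
L(0)*a + l(2) = (2 + 2*0**2)*(19/3) + 5 = (2 + 2*0)*(19/3) + 5 = (2 + 0)*(19/3) + 5 = 2*(19/3) + 5 = 38/3 + 5 = 53/3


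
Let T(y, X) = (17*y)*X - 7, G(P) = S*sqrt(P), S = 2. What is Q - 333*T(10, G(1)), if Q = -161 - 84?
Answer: -111134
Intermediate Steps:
G(P) = 2*sqrt(P)
Q = -245
T(y, X) = -7 + 17*X*y (T(y, X) = 17*X*y - 7 = -7 + 17*X*y)
Q - 333*T(10, G(1)) = -245 - 333*(-7 + 17*(2*sqrt(1))*10) = -245 - 333*(-7 + 17*(2*1)*10) = -245 - 333*(-7 + 17*2*10) = -245 - 333*(-7 + 340) = -245 - 333*333 = -245 - 110889 = -111134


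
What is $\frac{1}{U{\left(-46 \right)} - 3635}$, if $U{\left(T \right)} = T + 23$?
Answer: $- \frac{1}{3658} \approx -0.00027337$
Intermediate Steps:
$U{\left(T \right)} = 23 + T$
$\frac{1}{U{\left(-46 \right)} - 3635} = \frac{1}{\left(23 - 46\right) - 3635} = \frac{1}{-23 - 3635} = \frac{1}{-3658} = - \frac{1}{3658}$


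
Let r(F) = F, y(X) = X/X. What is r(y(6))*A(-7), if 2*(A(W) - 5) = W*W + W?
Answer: 26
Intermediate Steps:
y(X) = 1
A(W) = 5 + W/2 + W²/2 (A(W) = 5 + (W*W + W)/2 = 5 + (W² + W)/2 = 5 + (W + W²)/2 = 5 + (W/2 + W²/2) = 5 + W/2 + W²/2)
r(y(6))*A(-7) = 1*(5 + (½)*(-7) + (½)*(-7)²) = 1*(5 - 7/2 + (½)*49) = 1*(5 - 7/2 + 49/2) = 1*26 = 26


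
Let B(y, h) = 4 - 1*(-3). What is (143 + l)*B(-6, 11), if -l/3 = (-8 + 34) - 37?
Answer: 1232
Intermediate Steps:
l = 33 (l = -3*((-8 + 34) - 37) = -3*(26 - 37) = -3*(-11) = 33)
B(y, h) = 7 (B(y, h) = 4 + 3 = 7)
(143 + l)*B(-6, 11) = (143 + 33)*7 = 176*7 = 1232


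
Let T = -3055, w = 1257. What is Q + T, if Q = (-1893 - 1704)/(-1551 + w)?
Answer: -298191/98 ≈ -3042.8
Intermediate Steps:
Q = 1199/98 (Q = (-1893 - 1704)/(-1551 + 1257) = -3597/(-294) = -3597*(-1/294) = 1199/98 ≈ 12.235)
Q + T = 1199/98 - 3055 = -298191/98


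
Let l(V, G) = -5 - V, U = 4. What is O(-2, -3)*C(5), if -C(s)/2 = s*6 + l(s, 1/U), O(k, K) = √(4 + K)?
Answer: -40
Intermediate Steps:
C(s) = 10 - 10*s (C(s) = -2*(s*6 + (-5 - s)) = -2*(6*s + (-5 - s)) = -2*(-5 + 5*s) = 10 - 10*s)
O(-2, -3)*C(5) = √(4 - 3)*(10 - 10*5) = √1*(10 - 50) = 1*(-40) = -40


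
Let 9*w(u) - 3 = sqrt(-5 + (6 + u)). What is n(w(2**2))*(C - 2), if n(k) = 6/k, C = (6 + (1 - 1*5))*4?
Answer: 243 - 81*sqrt(5) ≈ 61.878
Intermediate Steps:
C = 8 (C = (6 + (1 - 5))*4 = (6 - 4)*4 = 2*4 = 8)
w(u) = 1/3 + sqrt(1 + u)/9 (w(u) = 1/3 + sqrt(-5 + (6 + u))/9 = 1/3 + sqrt(1 + u)/9)
n(w(2**2))*(C - 2) = (6/(1/3 + sqrt(1 + 2**2)/9))*(8 - 2) = (6/(1/3 + sqrt(1 + 4)/9))*6 = (6/(1/3 + sqrt(5)/9))*6 = 36/(1/3 + sqrt(5)/9)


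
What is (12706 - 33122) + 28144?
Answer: 7728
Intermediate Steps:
(12706 - 33122) + 28144 = -20416 + 28144 = 7728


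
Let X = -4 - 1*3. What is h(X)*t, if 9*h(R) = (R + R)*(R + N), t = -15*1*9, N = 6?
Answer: -210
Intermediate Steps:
t = -135 (t = -15*9 = -135)
X = -7 (X = -4 - 3 = -7)
h(R) = 2*R*(6 + R)/9 (h(R) = ((R + R)*(R + 6))/9 = ((2*R)*(6 + R))/9 = (2*R*(6 + R))/9 = 2*R*(6 + R)/9)
h(X)*t = ((2/9)*(-7)*(6 - 7))*(-135) = ((2/9)*(-7)*(-1))*(-135) = (14/9)*(-135) = -210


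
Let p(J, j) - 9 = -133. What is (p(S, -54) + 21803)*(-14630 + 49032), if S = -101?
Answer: 745800958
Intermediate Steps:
p(J, j) = -124 (p(J, j) = 9 - 133 = -124)
(p(S, -54) + 21803)*(-14630 + 49032) = (-124 + 21803)*(-14630 + 49032) = 21679*34402 = 745800958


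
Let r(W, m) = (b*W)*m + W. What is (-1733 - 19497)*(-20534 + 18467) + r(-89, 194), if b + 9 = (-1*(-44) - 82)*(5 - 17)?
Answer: 36164419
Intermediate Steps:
b = 447 (b = -9 + (-1*(-44) - 82)*(5 - 17) = -9 + (44 - 82)*(-12) = -9 - 38*(-12) = -9 + 456 = 447)
r(W, m) = W + 447*W*m (r(W, m) = (447*W)*m + W = 447*W*m + W = W + 447*W*m)
(-1733 - 19497)*(-20534 + 18467) + r(-89, 194) = (-1733 - 19497)*(-20534 + 18467) - 89*(1 + 447*194) = -21230*(-2067) - 89*(1 + 86718) = 43882410 - 89*86719 = 43882410 - 7717991 = 36164419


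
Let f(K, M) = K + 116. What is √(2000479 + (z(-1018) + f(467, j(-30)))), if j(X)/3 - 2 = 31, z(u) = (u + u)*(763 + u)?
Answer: √2520242 ≈ 1587.5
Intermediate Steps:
z(u) = 2*u*(763 + u) (z(u) = (2*u)*(763 + u) = 2*u*(763 + u))
j(X) = 99 (j(X) = 6 + 3*31 = 6 + 93 = 99)
f(K, M) = 116 + K
√(2000479 + (z(-1018) + f(467, j(-30)))) = √(2000479 + (2*(-1018)*(763 - 1018) + (116 + 467))) = √(2000479 + (2*(-1018)*(-255) + 583)) = √(2000479 + (519180 + 583)) = √(2000479 + 519763) = √2520242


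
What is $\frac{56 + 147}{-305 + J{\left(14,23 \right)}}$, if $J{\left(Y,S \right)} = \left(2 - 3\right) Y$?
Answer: $- \frac{7}{11} \approx -0.63636$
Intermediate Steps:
$J{\left(Y,S \right)} = - Y$
$\frac{56 + 147}{-305 + J{\left(14,23 \right)}} = \frac{56 + 147}{-305 - 14} = \frac{203}{-305 - 14} = \frac{203}{-319} = 203 \left(- \frac{1}{319}\right) = - \frac{7}{11}$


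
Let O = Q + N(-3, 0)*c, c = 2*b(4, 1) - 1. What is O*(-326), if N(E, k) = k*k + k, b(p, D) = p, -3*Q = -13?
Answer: -4238/3 ≈ -1412.7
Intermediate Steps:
Q = 13/3 (Q = -⅓*(-13) = 13/3 ≈ 4.3333)
N(E, k) = k + k² (N(E, k) = k² + k = k + k²)
c = 7 (c = 2*4 - 1 = 8 - 1 = 7)
O = 13/3 (O = 13/3 + (0*(1 + 0))*7 = 13/3 + (0*1)*7 = 13/3 + 0*7 = 13/3 + 0 = 13/3 ≈ 4.3333)
O*(-326) = (13/3)*(-326) = -4238/3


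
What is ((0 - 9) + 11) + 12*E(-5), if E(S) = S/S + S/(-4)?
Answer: 29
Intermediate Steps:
E(S) = 1 - S/4 (E(S) = 1 + S*(-¼) = 1 - S/4)
((0 - 9) + 11) + 12*E(-5) = ((0 - 9) + 11) + 12*(1 - ¼*(-5)) = (-9 + 11) + 12*(1 + 5/4) = 2 + 12*(9/4) = 2 + 27 = 29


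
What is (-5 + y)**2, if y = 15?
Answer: 100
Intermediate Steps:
(-5 + y)**2 = (-5 + 15)**2 = 10**2 = 100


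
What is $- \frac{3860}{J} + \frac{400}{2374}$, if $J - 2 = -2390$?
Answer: $\frac{1264855}{708639} \approx 1.7849$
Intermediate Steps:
$J = -2388$ ($J = 2 - 2390 = -2388$)
$- \frac{3860}{J} + \frac{400}{2374} = - \frac{3860}{-2388} + \frac{400}{2374} = \left(-3860\right) \left(- \frac{1}{2388}\right) + 400 \cdot \frac{1}{2374} = \frac{965}{597} + \frac{200}{1187} = \frac{1264855}{708639}$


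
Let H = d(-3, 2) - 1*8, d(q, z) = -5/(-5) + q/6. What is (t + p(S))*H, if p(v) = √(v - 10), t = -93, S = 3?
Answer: 1395/2 - 15*I*√7/2 ≈ 697.5 - 19.843*I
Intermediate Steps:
d(q, z) = 1 + q/6 (d(q, z) = -5*(-⅕) + q*(⅙) = 1 + q/6)
p(v) = √(-10 + v)
H = -15/2 (H = (1 + (⅙)*(-3)) - 1*8 = (1 - ½) - 8 = ½ - 8 = -15/2 ≈ -7.5000)
(t + p(S))*H = (-93 + √(-10 + 3))*(-15/2) = (-93 + √(-7))*(-15/2) = (-93 + I*√7)*(-15/2) = 1395/2 - 15*I*√7/2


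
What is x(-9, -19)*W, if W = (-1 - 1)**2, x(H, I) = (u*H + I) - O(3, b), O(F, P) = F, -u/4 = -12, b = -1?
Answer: -1816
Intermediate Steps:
u = 48 (u = -4*(-12) = 48)
x(H, I) = -3 + I + 48*H (x(H, I) = (48*H + I) - 1*3 = (I + 48*H) - 3 = -3 + I + 48*H)
W = 4 (W = (-2)**2 = 4)
x(-9, -19)*W = (-3 - 19 + 48*(-9))*4 = (-3 - 19 - 432)*4 = -454*4 = -1816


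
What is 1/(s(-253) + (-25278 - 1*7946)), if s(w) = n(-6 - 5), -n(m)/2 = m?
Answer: -1/33202 ≈ -3.0119e-5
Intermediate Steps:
n(m) = -2*m
s(w) = 22 (s(w) = -2*(-6 - 5) = -2*(-11) = 22)
1/(s(-253) + (-25278 - 1*7946)) = 1/(22 + (-25278 - 1*7946)) = 1/(22 + (-25278 - 7946)) = 1/(22 - 33224) = 1/(-33202) = -1/33202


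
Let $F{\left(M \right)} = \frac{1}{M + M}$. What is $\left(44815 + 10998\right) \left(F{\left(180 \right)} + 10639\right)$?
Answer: $\frac{213766078333}{360} \approx 5.938 \cdot 10^{8}$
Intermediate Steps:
$F{\left(M \right)} = \frac{1}{2 M}$
$\left(44815 + 10998\right) \left(F{\left(180 \right)} + 10639\right) = \left(44815 + 10998\right) \left(\frac{1}{2 \cdot 180} + 10639\right) = 55813 \left(\frac{1}{2} \cdot \frac{1}{180} + 10639\right) = 55813 \left(\frac{1}{360} + 10639\right) = 55813 \cdot \frac{3830041}{360} = \frac{213766078333}{360}$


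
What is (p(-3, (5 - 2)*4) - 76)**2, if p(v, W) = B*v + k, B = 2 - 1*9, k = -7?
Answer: 3844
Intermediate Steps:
B = -7 (B = 2 - 9 = -7)
p(v, W) = -7 - 7*v (p(v, W) = -7*v - 7 = -7 - 7*v)
(p(-3, (5 - 2)*4) - 76)**2 = ((-7 - 7*(-3)) - 76)**2 = ((-7 + 21) - 76)**2 = (14 - 76)**2 = (-62)**2 = 3844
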